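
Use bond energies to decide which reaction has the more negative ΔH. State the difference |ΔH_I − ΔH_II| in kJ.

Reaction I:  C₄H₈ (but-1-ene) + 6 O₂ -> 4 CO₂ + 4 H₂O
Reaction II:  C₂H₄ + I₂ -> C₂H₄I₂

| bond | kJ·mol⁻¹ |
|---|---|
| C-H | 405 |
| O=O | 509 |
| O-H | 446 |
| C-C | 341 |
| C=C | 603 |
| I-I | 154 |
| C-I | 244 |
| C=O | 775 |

Reaction I, by 2117 kJ

Reaction I:
  Bonds broken (reactants):
    C-C: 2 × 341 = 682
    C-H: 8 × 405 = 3240
    C=C: 1 × 603 = 603
    O=O: 6 × 509 = 3054
    Σ(broken) = 7579 kJ
  Bonds formed (products):
    C=O: 8 × 775 = 6200
    O-H: 8 × 446 = 3568
    Σ(formed) = 9768 kJ
  ΔH_I = 7579 − 9768 = −2189 kJ
Reaction II:
  Bonds broken (reactants):
    C-H: 4 × 405 = 1620
    C=C: 1 × 603 = 603
    I-I: 1 × 154 = 154
    Σ(broken) = 2377 kJ
  Bonds formed (products):
    C-C: 1 × 341 = 341
    C-H: 4 × 405 = 1620
    C-I: 2 × 244 = 488
    Σ(formed) = 2449 kJ
  ΔH_II = 2377 − 2449 = −72 kJ
ΔH_I − ΔH_II = −2117 kJ, so reaction I has the more negative ΔH; |ΔH_I − ΔH_II| = 2117 kJ.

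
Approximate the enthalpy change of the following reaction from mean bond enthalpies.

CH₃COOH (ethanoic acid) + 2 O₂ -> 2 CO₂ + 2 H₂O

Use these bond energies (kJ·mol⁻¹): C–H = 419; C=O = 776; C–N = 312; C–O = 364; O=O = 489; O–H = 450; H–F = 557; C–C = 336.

ΔH ≈ −743 kJ

Bonds broken (reactants):
  C–C: 1 × 336 = 336
  C–H: 3 × 419 = 1257
  C–O: 1 × 364 = 364
  C=O: 1 × 776 = 776
  O–H: 1 × 450 = 450
  O=O: 2 × 489 = 978
  Σ(broken) = 4161 kJ
Bonds formed (products):
  C=O: 4 × 776 = 3104
  O–H: 4 × 450 = 1800
  Σ(formed) = 4904 kJ
ΔH = Σ(broken) − Σ(formed) = 4161 − 4904 = −743 kJ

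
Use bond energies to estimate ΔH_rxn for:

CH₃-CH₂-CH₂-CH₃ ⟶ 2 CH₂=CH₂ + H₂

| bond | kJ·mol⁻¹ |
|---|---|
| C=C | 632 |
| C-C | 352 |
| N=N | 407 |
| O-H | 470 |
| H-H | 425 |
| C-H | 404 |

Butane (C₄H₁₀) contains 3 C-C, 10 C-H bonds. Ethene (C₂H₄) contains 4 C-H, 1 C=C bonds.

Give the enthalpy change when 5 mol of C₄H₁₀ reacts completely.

ΔH = +875 kJ

Bonds broken (reactants):
  C-C: 3 × 352 = 1056
  C-H: 10 × 404 = 4040
  Σ(broken) = 5096 kJ
Bonds formed (products):
  C-H: 8 × 404 = 3232
  C=C: 2 × 632 = 1264
  H-H: 1 × 425 = 425
  Σ(formed) = 4921 kJ
ΔH = Σ(broken) − Σ(formed) = 5096 − 4921 = +175 kJ
For 5× the reaction as written: 5 × (+175) = +875 kJ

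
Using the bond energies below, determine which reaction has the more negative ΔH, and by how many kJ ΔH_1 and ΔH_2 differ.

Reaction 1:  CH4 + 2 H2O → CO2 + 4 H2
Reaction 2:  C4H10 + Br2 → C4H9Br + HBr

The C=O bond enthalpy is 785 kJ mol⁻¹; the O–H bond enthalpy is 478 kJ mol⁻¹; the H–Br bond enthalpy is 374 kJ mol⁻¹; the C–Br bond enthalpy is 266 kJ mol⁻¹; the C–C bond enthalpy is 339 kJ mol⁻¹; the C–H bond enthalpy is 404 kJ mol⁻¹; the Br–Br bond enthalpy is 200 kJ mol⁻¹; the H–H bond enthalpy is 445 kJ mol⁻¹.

Reaction 2, by 214 kJ

Reaction 1:
  Bonds broken (reactants):
    C–H: 4 × 404 = 1616
    O–H: 4 × 478 = 1912
    Σ(broken) = 3528 kJ
  Bonds formed (products):
    C=O: 2 × 785 = 1570
    H–H: 4 × 445 = 1780
    Σ(formed) = 3350 kJ
  ΔH_1 = 3528 − 3350 = +178 kJ
Reaction 2:
  Bonds broken (reactants):
    Br–Br: 1 × 200 = 200
    C–C: 3 × 339 = 1017
    C–H: 10 × 404 = 4040
    Σ(broken) = 5257 kJ
  Bonds formed (products):
    C–Br: 1 × 266 = 266
    C–C: 3 × 339 = 1017
    C–H: 9 × 404 = 3636
    H–Br: 1 × 374 = 374
    Σ(formed) = 5293 kJ
  ΔH_2 = 5257 − 5293 = −36 kJ
ΔH_1 − ΔH_2 = +214 kJ, so reaction 2 has the more negative ΔH; |ΔH_1 − ΔH_2| = 214 kJ.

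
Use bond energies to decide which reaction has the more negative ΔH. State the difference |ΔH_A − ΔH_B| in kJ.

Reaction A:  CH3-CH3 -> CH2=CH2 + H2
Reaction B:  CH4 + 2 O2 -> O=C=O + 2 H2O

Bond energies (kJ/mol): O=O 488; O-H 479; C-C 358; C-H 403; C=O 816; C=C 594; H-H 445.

Reaction B, by 1085 kJ

Reaction A:
  Bonds broken (reactants):
    C-C: 1 × 358 = 358
    C-H: 6 × 403 = 2418
    Σ(broken) = 2776 kJ
  Bonds formed (products):
    C-H: 4 × 403 = 1612
    C=C: 1 × 594 = 594
    H-H: 1 × 445 = 445
    Σ(formed) = 2651 kJ
  ΔH_A = 2776 − 2651 = +125 kJ
Reaction B:
  Bonds broken (reactants):
    C-H: 4 × 403 = 1612
    O=O: 2 × 488 = 976
    Σ(broken) = 2588 kJ
  Bonds formed (products):
    C=O: 2 × 816 = 1632
    O-H: 4 × 479 = 1916
    Σ(formed) = 3548 kJ
  ΔH_B = 2588 − 3548 = −960 kJ
ΔH_A − ΔH_B = +1085 kJ, so reaction B has the more negative ΔH; |ΔH_A − ΔH_B| = 1085 kJ.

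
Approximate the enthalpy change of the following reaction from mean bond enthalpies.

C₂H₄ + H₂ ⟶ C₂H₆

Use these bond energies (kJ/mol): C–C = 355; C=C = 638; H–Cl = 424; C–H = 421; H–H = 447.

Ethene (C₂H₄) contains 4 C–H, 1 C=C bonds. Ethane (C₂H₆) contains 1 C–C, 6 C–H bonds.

ΔH ≈ −112 kJ

Bonds broken (reactants):
  C–H: 4 × 421 = 1684
  C=C: 1 × 638 = 638
  H–H: 1 × 447 = 447
  Σ(broken) = 2769 kJ
Bonds formed (products):
  C–C: 1 × 355 = 355
  C–H: 6 × 421 = 2526
  Σ(formed) = 2881 kJ
ΔH = Σ(broken) − Σ(formed) = 2769 − 2881 = −112 kJ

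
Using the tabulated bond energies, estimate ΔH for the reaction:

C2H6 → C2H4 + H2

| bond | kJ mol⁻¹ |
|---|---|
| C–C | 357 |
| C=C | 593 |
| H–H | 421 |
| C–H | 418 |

Bonds broken (reactants):
  C–C: 1 × 357 = 357
  C–H: 6 × 418 = 2508
  Σ(broken) = 2865 kJ
Bonds formed (products):
  C–H: 4 × 418 = 1672
  C=C: 1 × 593 = 593
  H–H: 1 × 421 = 421
  Σ(formed) = 2686 kJ
ΔH = Σ(broken) − Σ(formed) = 2865 − 2686 = +179 kJ

ΔH ≈ +179 kJ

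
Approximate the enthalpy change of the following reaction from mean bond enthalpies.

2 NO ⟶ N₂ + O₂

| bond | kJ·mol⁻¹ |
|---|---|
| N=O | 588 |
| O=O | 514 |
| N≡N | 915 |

Bonds broken (reactants):
  N=O: 2 × 588 = 1176
  Σ(broken) = 1176 kJ
Bonds formed (products):
  N≡N: 1 × 915 = 915
  O=O: 1 × 514 = 514
  Σ(formed) = 1429 kJ
ΔH = Σ(broken) − Σ(formed) = 1176 − 1429 = −253 kJ

ΔH ≈ −253 kJ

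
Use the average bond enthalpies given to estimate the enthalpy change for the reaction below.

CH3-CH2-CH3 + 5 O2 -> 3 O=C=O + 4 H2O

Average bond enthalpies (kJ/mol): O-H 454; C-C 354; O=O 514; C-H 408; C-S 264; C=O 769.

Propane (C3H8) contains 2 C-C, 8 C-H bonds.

ΔH ≈ −1704 kJ

Bonds broken (reactants):
  C-C: 2 × 354 = 708
  C-H: 8 × 408 = 3264
  O=O: 5 × 514 = 2570
  Σ(broken) = 6542 kJ
Bonds formed (products):
  C=O: 6 × 769 = 4614
  O-H: 8 × 454 = 3632
  Σ(formed) = 8246 kJ
ΔH = Σ(broken) − Σ(formed) = 6542 − 8246 = −1704 kJ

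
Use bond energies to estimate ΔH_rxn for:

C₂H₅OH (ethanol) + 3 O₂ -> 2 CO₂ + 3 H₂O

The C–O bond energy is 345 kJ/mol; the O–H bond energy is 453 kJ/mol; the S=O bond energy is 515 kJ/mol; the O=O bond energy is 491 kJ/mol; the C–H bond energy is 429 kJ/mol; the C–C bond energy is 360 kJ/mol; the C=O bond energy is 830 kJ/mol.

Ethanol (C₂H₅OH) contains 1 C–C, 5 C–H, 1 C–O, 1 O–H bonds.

ΔH ≈ −1262 kJ

Bonds broken (reactants):
  C–C: 1 × 360 = 360
  C–H: 5 × 429 = 2145
  C–O: 1 × 345 = 345
  O–H: 1 × 453 = 453
  O=O: 3 × 491 = 1473
  Σ(broken) = 4776 kJ
Bonds formed (products):
  C=O: 4 × 830 = 3320
  O–H: 6 × 453 = 2718
  Σ(formed) = 6038 kJ
ΔH = Σ(broken) − Σ(formed) = 4776 − 6038 = −1262 kJ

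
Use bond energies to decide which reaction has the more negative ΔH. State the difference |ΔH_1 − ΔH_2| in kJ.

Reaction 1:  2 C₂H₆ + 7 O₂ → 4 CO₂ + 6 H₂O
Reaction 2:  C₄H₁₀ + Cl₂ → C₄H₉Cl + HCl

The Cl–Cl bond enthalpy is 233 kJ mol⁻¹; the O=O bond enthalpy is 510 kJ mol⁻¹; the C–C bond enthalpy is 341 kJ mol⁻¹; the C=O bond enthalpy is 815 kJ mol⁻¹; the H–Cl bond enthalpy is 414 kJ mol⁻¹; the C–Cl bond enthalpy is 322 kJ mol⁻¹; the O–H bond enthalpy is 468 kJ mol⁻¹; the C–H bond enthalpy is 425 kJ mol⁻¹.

Reaction 1, by 2706 kJ

Reaction 1:
  Bonds broken (reactants):
    C–C: 2 × 341 = 682
    C–H: 12 × 425 = 5100
    O=O: 7 × 510 = 3570
    Σ(broken) = 9352 kJ
  Bonds formed (products):
    C=O: 8 × 815 = 6520
    O–H: 12 × 468 = 5616
    Σ(formed) = 12136 kJ
  ΔH_1 = 9352 − 12136 = −2784 kJ
Reaction 2:
  Bonds broken (reactants):
    C–C: 3 × 341 = 1023
    C–H: 10 × 425 = 4250
    Cl–Cl: 1 × 233 = 233
    Σ(broken) = 5506 kJ
  Bonds formed (products):
    C–C: 3 × 341 = 1023
    C–Cl: 1 × 322 = 322
    C–H: 9 × 425 = 3825
    H–Cl: 1 × 414 = 414
    Σ(formed) = 5584 kJ
  ΔH_2 = 5506 − 5584 = −78 kJ
ΔH_1 − ΔH_2 = −2706 kJ, so reaction 1 has the more negative ΔH; |ΔH_1 − ΔH_2| = 2706 kJ.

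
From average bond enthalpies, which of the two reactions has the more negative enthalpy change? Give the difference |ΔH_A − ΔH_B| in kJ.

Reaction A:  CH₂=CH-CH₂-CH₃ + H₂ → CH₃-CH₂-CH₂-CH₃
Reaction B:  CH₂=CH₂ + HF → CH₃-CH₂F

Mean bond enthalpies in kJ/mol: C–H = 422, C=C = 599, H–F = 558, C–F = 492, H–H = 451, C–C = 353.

Reaction A, by 37 kJ

Reaction A:
  Bonds broken (reactants):
    C–C: 2 × 353 = 706
    C–H: 8 × 422 = 3376
    C=C: 1 × 599 = 599
    H–H: 1 × 451 = 451
    Σ(broken) = 5132 kJ
  Bonds formed (products):
    C–C: 3 × 353 = 1059
    C–H: 10 × 422 = 4220
    Σ(formed) = 5279 kJ
  ΔH_A = 5132 − 5279 = −147 kJ
Reaction B:
  Bonds broken (reactants):
    C–H: 4 × 422 = 1688
    C=C: 1 × 599 = 599
    H–F: 1 × 558 = 558
    Σ(broken) = 2845 kJ
  Bonds formed (products):
    C–C: 1 × 353 = 353
    C–F: 1 × 492 = 492
    C–H: 5 × 422 = 2110
    Σ(formed) = 2955 kJ
  ΔH_B = 2845 − 2955 = −110 kJ
ΔH_A − ΔH_B = −37 kJ, so reaction A has the more negative ΔH; |ΔH_A − ΔH_B| = 37 kJ.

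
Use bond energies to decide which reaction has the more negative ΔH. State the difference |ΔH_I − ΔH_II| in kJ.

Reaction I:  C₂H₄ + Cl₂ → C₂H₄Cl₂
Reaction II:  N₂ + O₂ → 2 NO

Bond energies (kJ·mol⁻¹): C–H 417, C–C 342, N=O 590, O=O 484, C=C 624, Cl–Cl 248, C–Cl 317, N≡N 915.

Reaction I, by 323 kJ

Reaction I:
  Bonds broken (reactants):
    C–H: 4 × 417 = 1668
    C=C: 1 × 624 = 624
    Cl–Cl: 1 × 248 = 248
    Σ(broken) = 2540 kJ
  Bonds formed (products):
    C–C: 1 × 342 = 342
    C–Cl: 2 × 317 = 634
    C–H: 4 × 417 = 1668
    Σ(formed) = 2644 kJ
  ΔH_I = 2540 − 2644 = −104 kJ
Reaction II:
  Bonds broken (reactants):
    N≡N: 1 × 915 = 915
    O=O: 1 × 484 = 484
    Σ(broken) = 1399 kJ
  Bonds formed (products):
    N=O: 2 × 590 = 1180
    Σ(formed) = 1180 kJ
  ΔH_II = 1399 − 1180 = +219 kJ
ΔH_I − ΔH_II = −323 kJ, so reaction I has the more negative ΔH; |ΔH_I − ΔH_II| = 323 kJ.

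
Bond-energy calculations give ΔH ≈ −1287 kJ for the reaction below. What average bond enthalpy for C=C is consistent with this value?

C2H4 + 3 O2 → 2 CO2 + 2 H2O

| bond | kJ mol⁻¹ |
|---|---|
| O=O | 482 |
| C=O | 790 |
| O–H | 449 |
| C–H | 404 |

D(C=C) ≈ 607 kJ/mol

Let D be the C=C bond energy.
Σ(broken) = 4×404 + 1×D + 3×482 = 3062 + D
Σ(formed) = 4×790 + 4×449 = 4956
ΔH = Σ(broken) − Σ(formed) = (3062 + D) − (4956) = −1894 + D
Setting this equal to −1287 kJ gives D = 607 kJ/mol.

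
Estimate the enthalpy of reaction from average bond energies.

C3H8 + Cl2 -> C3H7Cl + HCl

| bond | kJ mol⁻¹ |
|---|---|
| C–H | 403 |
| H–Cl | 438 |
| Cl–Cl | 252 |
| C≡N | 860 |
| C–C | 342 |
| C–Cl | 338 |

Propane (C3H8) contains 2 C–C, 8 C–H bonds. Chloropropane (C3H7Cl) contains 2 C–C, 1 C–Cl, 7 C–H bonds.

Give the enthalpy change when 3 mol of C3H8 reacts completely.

Bonds broken (reactants):
  C–C: 2 × 342 = 684
  C–H: 8 × 403 = 3224
  Cl–Cl: 1 × 252 = 252
  Σ(broken) = 4160 kJ
Bonds formed (products):
  C–C: 2 × 342 = 684
  C–Cl: 1 × 338 = 338
  C–H: 7 × 403 = 2821
  H–Cl: 1 × 438 = 438
  Σ(formed) = 4281 kJ
ΔH = Σ(broken) − Σ(formed) = 4160 − 4281 = −121 kJ
For 3× the reaction as written: 3 × (−121) = −363 kJ

ΔH = −363 kJ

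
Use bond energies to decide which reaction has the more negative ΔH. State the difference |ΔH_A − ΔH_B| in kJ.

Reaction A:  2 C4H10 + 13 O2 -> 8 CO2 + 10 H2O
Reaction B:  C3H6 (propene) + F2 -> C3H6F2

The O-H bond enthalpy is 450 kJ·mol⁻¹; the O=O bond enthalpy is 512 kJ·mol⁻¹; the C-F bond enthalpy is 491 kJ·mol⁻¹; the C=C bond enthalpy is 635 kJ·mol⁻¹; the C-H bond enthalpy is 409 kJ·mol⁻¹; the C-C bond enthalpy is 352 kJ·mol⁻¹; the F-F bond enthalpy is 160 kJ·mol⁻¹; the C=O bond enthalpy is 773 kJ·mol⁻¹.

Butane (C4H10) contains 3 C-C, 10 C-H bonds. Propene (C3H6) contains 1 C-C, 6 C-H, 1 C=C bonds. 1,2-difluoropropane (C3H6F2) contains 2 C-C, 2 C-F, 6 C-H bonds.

Reaction A, by 3881 kJ

Reaction A:
  Bonds broken (reactants):
    C-C: 6 × 352 = 2112
    C-H: 20 × 409 = 8180
    O=O: 13 × 512 = 6656
    Σ(broken) = 16948 kJ
  Bonds formed (products):
    C=O: 16 × 773 = 12368
    O-H: 20 × 450 = 9000
    Σ(formed) = 21368 kJ
  ΔH_A = 16948 − 21368 = −4420 kJ
Reaction B:
  Bonds broken (reactants):
    C-C: 1 × 352 = 352
    C-H: 6 × 409 = 2454
    C=C: 1 × 635 = 635
    F-F: 1 × 160 = 160
    Σ(broken) = 3601 kJ
  Bonds formed (products):
    C-C: 2 × 352 = 704
    C-F: 2 × 491 = 982
    C-H: 6 × 409 = 2454
    Σ(formed) = 4140 kJ
  ΔH_B = 3601 − 4140 = −539 kJ
ΔH_A − ΔH_B = −3881 kJ, so reaction A has the more negative ΔH; |ΔH_A − ΔH_B| = 3881 kJ.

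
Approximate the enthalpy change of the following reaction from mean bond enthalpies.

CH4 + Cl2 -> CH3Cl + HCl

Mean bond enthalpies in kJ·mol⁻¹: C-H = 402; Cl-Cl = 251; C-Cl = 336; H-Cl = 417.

Bonds broken (reactants):
  C-H: 4 × 402 = 1608
  Cl-Cl: 1 × 251 = 251
  Σ(broken) = 1859 kJ
Bonds formed (products):
  C-Cl: 1 × 336 = 336
  C-H: 3 × 402 = 1206
  H-Cl: 1 × 417 = 417
  Σ(formed) = 1959 kJ
ΔH = Σ(broken) − Σ(formed) = 1859 − 1959 = −100 kJ

ΔH ≈ −100 kJ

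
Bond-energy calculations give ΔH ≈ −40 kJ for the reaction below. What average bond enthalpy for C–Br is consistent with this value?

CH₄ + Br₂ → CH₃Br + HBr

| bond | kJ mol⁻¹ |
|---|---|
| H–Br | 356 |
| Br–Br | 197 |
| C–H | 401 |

D(C–Br) ≈ 282 kJ/mol

Let D be the C–Br bond energy.
Σ(broken) = 1×197 + 4×401 = 1801
Σ(formed) = 1×D + 3×401 + 1×356 = 1559 + D
ΔH = Σ(broken) − Σ(formed) = (1801) − (1559 + D) = +242 − D
Setting this equal to −40 kJ gives D = 282 kJ/mol.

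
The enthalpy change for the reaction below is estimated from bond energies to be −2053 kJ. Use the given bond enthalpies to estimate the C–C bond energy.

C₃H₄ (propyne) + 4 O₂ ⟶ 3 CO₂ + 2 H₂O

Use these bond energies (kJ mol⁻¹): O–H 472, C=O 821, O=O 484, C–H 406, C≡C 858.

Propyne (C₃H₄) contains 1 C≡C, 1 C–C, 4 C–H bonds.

Let D be the C–C bond energy.
Σ(broken) = 1×858 + 1×D + 4×406 + 4×484 = 4418 + D
Σ(formed) = 6×821 + 4×472 = 6814
ΔH = Σ(broken) − Σ(formed) = (4418 + D) − (6814) = −2396 + D
Setting this equal to −2053 kJ gives D = 343 kJ/mol.

D(C–C) ≈ 343 kJ/mol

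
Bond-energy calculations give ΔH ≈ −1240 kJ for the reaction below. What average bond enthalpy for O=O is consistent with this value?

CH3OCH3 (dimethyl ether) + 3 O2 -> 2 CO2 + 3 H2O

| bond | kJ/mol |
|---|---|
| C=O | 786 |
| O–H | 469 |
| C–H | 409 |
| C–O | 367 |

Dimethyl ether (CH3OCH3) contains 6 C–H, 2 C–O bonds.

D(O=O) ≈ 510 kJ/mol

Let D be the O=O bond energy.
Σ(broken) = 6×409 + 2×367 + 3×D = 3188 + 3D
Σ(formed) = 4×786 + 6×469 = 5958
ΔH = Σ(broken) − Σ(formed) = (3188 + 3D) − (5958) = −2770 + 3D
Setting this equal to −1240 kJ gives 3D = 1530, so D = 510 kJ/mol.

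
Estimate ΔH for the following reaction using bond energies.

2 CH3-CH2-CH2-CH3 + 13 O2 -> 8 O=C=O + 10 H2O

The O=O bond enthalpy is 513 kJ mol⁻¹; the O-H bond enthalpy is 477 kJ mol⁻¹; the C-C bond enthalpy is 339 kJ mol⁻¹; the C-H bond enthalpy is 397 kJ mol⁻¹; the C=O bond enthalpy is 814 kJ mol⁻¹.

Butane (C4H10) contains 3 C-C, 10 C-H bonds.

ΔH ≈ −5921 kJ

Bonds broken (reactants):
  C-C: 6 × 339 = 2034
  C-H: 20 × 397 = 7940
  O=O: 13 × 513 = 6669
  Σ(broken) = 16643 kJ
Bonds formed (products):
  C=O: 16 × 814 = 13024
  O-H: 20 × 477 = 9540
  Σ(formed) = 22564 kJ
ΔH = Σ(broken) − Σ(formed) = 16643 − 22564 = −5921 kJ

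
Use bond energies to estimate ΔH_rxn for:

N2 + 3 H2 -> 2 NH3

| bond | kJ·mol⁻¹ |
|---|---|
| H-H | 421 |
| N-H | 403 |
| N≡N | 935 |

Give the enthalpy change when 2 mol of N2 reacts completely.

ΔH = −440 kJ

Bonds broken (reactants):
  H-H: 3 × 421 = 1263
  N≡N: 1 × 935 = 935
  Σ(broken) = 2198 kJ
Bonds formed (products):
  N-H: 6 × 403 = 2418
  Σ(formed) = 2418 kJ
ΔH = Σ(broken) − Σ(formed) = 2198 − 2418 = −220 kJ
For 2× the reaction as written: 2 × (−220) = −440 kJ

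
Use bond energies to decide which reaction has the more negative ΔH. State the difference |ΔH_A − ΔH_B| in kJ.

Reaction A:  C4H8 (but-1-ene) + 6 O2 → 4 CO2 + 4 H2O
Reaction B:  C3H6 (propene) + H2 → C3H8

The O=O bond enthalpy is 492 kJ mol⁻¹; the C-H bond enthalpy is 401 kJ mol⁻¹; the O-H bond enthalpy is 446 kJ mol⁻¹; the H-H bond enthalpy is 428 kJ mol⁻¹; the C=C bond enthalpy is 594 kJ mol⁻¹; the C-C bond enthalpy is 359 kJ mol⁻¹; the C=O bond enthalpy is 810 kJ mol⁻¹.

Reaction A, by 2437 kJ

Reaction A:
  Bonds broken (reactants):
    C-C: 2 × 359 = 718
    C-H: 8 × 401 = 3208
    C=C: 1 × 594 = 594
    O=O: 6 × 492 = 2952
    Σ(broken) = 7472 kJ
  Bonds formed (products):
    C=O: 8 × 810 = 6480
    O-H: 8 × 446 = 3568
    Σ(formed) = 10048 kJ
  ΔH_A = 7472 − 10048 = −2576 kJ
Reaction B:
  Bonds broken (reactants):
    C-C: 1 × 359 = 359
    C-H: 6 × 401 = 2406
    C=C: 1 × 594 = 594
    H-H: 1 × 428 = 428
    Σ(broken) = 3787 kJ
  Bonds formed (products):
    C-C: 2 × 359 = 718
    C-H: 8 × 401 = 3208
    Σ(formed) = 3926 kJ
  ΔH_B = 3787 − 3926 = −139 kJ
ΔH_A − ΔH_B = −2437 kJ, so reaction A has the more negative ΔH; |ΔH_A − ΔH_B| = 2437 kJ.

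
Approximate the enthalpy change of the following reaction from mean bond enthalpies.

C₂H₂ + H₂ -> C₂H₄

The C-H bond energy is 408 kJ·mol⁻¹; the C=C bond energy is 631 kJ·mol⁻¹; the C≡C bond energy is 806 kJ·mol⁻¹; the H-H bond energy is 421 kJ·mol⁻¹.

Bonds broken (reactants):
  C≡C: 1 × 806 = 806
  C-H: 2 × 408 = 816
  H-H: 1 × 421 = 421
  Σ(broken) = 2043 kJ
Bonds formed (products):
  C-H: 4 × 408 = 1632
  C=C: 1 × 631 = 631
  Σ(formed) = 2263 kJ
ΔH = Σ(broken) − Σ(formed) = 2043 − 2263 = −220 kJ

ΔH ≈ −220 kJ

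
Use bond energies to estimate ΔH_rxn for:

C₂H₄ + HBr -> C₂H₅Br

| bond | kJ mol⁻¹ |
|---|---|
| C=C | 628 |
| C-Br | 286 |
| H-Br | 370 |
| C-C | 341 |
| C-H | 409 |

Bonds broken (reactants):
  C-H: 4 × 409 = 1636
  C=C: 1 × 628 = 628
  H-Br: 1 × 370 = 370
  Σ(broken) = 2634 kJ
Bonds formed (products):
  C-Br: 1 × 286 = 286
  C-C: 1 × 341 = 341
  C-H: 5 × 409 = 2045
  Σ(formed) = 2672 kJ
ΔH = Σ(broken) − Σ(formed) = 2634 − 2672 = −38 kJ

ΔH ≈ −38 kJ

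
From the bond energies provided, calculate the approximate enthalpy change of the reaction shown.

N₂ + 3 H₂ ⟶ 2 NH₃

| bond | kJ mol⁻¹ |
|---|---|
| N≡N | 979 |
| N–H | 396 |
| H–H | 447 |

ΔH ≈ −56 kJ

Bonds broken (reactants):
  H–H: 3 × 447 = 1341
  N≡N: 1 × 979 = 979
  Σ(broken) = 2320 kJ
Bonds formed (products):
  N–H: 6 × 396 = 2376
  Σ(formed) = 2376 kJ
ΔH = Σ(broken) − Σ(formed) = 2320 − 2376 = −56 kJ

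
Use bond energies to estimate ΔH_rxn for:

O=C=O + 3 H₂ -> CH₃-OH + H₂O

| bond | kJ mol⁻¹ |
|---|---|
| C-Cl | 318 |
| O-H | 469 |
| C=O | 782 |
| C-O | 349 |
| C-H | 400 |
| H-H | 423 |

ΔH ≈ −123 kJ

Bonds broken (reactants):
  C=O: 2 × 782 = 1564
  H-H: 3 × 423 = 1269
  Σ(broken) = 2833 kJ
Bonds formed (products):
  C-H: 3 × 400 = 1200
  C-O: 1 × 349 = 349
  O-H: 3 × 469 = 1407
  Σ(formed) = 2956 kJ
ΔH = Σ(broken) − Σ(formed) = 2833 − 2956 = −123 kJ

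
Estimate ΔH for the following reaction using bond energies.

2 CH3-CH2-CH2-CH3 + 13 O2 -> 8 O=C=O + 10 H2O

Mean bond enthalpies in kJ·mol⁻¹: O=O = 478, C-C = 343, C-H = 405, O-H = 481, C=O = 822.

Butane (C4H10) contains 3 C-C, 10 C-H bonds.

Bonds broken (reactants):
  C-C: 6 × 343 = 2058
  C-H: 20 × 405 = 8100
  O=O: 13 × 478 = 6214
  Σ(broken) = 16372 kJ
Bonds formed (products):
  C=O: 16 × 822 = 13152
  O-H: 20 × 481 = 9620
  Σ(formed) = 22772 kJ
ΔH = Σ(broken) − Σ(formed) = 16372 − 22772 = −6400 kJ

ΔH ≈ −6400 kJ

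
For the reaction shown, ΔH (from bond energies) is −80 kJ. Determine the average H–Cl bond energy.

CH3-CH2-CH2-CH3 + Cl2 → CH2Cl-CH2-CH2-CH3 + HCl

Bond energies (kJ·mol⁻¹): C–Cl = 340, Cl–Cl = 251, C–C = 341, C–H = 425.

Let D be the H–Cl bond energy.
Σ(broken) = 3×341 + 10×425 + 1×251 = 5524
Σ(formed) = 3×341 + 1×340 + 9×425 + 1×D = 5188 + D
ΔH = Σ(broken) − Σ(formed) = (5524) − (5188 + D) = +336 − D
Setting this equal to −80 kJ gives D = 416 kJ/mol.

D(H–Cl) ≈ 416 kJ/mol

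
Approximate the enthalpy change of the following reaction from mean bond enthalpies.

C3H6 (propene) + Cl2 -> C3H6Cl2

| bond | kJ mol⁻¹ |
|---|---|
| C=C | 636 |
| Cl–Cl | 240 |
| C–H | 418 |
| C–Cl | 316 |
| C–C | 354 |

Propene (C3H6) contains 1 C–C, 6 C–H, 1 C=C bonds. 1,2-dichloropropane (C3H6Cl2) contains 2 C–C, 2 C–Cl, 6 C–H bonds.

ΔH ≈ −110 kJ

Bonds broken (reactants):
  C–C: 1 × 354 = 354
  C–H: 6 × 418 = 2508
  C=C: 1 × 636 = 636
  Cl–Cl: 1 × 240 = 240
  Σ(broken) = 3738 kJ
Bonds formed (products):
  C–C: 2 × 354 = 708
  C–Cl: 2 × 316 = 632
  C–H: 6 × 418 = 2508
  Σ(formed) = 3848 kJ
ΔH = Σ(broken) − Σ(formed) = 3738 − 3848 = −110 kJ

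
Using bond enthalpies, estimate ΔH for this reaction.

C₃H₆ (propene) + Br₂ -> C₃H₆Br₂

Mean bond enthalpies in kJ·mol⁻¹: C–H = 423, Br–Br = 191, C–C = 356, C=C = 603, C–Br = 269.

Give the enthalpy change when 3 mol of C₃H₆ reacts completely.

ΔH = −300 kJ

Bonds broken (reactants):
  Br–Br: 1 × 191 = 191
  C–C: 1 × 356 = 356
  C–H: 6 × 423 = 2538
  C=C: 1 × 603 = 603
  Σ(broken) = 3688 kJ
Bonds formed (products):
  C–Br: 2 × 269 = 538
  C–C: 2 × 356 = 712
  C–H: 6 × 423 = 2538
  Σ(formed) = 3788 kJ
ΔH = Σ(broken) − Σ(formed) = 3688 − 3788 = −100 kJ
For 3× the reaction as written: 3 × (−100) = −300 kJ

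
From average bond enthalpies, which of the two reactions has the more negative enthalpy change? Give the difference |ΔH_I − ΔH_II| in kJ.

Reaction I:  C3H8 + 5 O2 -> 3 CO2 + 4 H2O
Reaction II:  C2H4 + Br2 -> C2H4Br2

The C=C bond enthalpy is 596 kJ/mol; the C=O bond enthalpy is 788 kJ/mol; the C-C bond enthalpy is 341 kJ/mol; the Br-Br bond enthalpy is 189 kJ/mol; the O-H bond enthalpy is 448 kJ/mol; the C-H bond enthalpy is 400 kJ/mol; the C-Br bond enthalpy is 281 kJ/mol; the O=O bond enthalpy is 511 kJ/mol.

Reaction I, by 1757 kJ

Reaction I:
  Bonds broken (reactants):
    C-C: 2 × 341 = 682
    C-H: 8 × 400 = 3200
    O=O: 5 × 511 = 2555
    Σ(broken) = 6437 kJ
  Bonds formed (products):
    C=O: 6 × 788 = 4728
    O-H: 8 × 448 = 3584
    Σ(formed) = 8312 kJ
  ΔH_I = 6437 − 8312 = −1875 kJ
Reaction II:
  Bonds broken (reactants):
    Br-Br: 1 × 189 = 189
    C-H: 4 × 400 = 1600
    C=C: 1 × 596 = 596
    Σ(broken) = 2385 kJ
  Bonds formed (products):
    C-Br: 2 × 281 = 562
    C-C: 1 × 341 = 341
    C-H: 4 × 400 = 1600
    Σ(formed) = 2503 kJ
  ΔH_II = 2385 − 2503 = −118 kJ
ΔH_I − ΔH_II = −1757 kJ, so reaction I has the more negative ΔH; |ΔH_I − ΔH_II| = 1757 kJ.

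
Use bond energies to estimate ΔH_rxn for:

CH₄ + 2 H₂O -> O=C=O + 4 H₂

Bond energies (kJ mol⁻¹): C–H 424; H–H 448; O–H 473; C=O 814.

ΔH ≈ +168 kJ

Bonds broken (reactants):
  C–H: 4 × 424 = 1696
  O–H: 4 × 473 = 1892
  Σ(broken) = 3588 kJ
Bonds formed (products):
  C=O: 2 × 814 = 1628
  H–H: 4 × 448 = 1792
  Σ(formed) = 3420 kJ
ΔH = Σ(broken) − Σ(formed) = 3588 − 3420 = +168 kJ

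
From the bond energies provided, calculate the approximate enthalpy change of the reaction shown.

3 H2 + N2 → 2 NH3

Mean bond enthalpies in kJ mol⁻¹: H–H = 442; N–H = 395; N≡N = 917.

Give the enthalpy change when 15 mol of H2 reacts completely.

ΔH = −635 kJ

Bonds broken (reactants):
  H–H: 3 × 442 = 1326
  N≡N: 1 × 917 = 917
  Σ(broken) = 2243 kJ
Bonds formed (products):
  N–H: 6 × 395 = 2370
  Σ(formed) = 2370 kJ
ΔH = Σ(broken) − Σ(formed) = 2243 − 2370 = −127 kJ
For 5× the reaction as written: 5 × (−127) = −635 kJ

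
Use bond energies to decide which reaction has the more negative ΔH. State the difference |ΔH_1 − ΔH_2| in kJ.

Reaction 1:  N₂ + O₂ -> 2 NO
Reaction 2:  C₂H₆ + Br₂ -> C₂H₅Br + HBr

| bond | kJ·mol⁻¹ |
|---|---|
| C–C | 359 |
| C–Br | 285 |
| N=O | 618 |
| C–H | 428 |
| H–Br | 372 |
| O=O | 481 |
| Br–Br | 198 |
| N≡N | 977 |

Reaction 2, by 253 kJ

Reaction 1:
  Bonds broken (reactants):
    N≡N: 1 × 977 = 977
    O=O: 1 × 481 = 481
    Σ(broken) = 1458 kJ
  Bonds formed (products):
    N=O: 2 × 618 = 1236
    Σ(formed) = 1236 kJ
  ΔH_1 = 1458 − 1236 = +222 kJ
Reaction 2:
  Bonds broken (reactants):
    Br–Br: 1 × 198 = 198
    C–C: 1 × 359 = 359
    C–H: 6 × 428 = 2568
    Σ(broken) = 3125 kJ
  Bonds formed (products):
    C–Br: 1 × 285 = 285
    C–C: 1 × 359 = 359
    C–H: 5 × 428 = 2140
    H–Br: 1 × 372 = 372
    Σ(formed) = 3156 kJ
  ΔH_2 = 3125 − 3156 = −31 kJ
ΔH_1 − ΔH_2 = +253 kJ, so reaction 2 has the more negative ΔH; |ΔH_1 − ΔH_2| = 253 kJ.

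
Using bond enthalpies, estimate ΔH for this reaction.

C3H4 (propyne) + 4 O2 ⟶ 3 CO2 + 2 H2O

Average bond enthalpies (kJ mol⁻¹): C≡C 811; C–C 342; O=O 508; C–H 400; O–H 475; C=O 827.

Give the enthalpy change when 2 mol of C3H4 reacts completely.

Bonds broken (reactants):
  C≡C: 1 × 811 = 811
  C–C: 1 × 342 = 342
  C–H: 4 × 400 = 1600
  O=O: 4 × 508 = 2032
  Σ(broken) = 4785 kJ
Bonds formed (products):
  C=O: 6 × 827 = 4962
  O–H: 4 × 475 = 1900
  Σ(formed) = 6862 kJ
ΔH = Σ(broken) − Σ(formed) = 4785 − 6862 = −2077 kJ
For 2× the reaction as written: 2 × (−2077) = −4154 kJ

ΔH = −4154 kJ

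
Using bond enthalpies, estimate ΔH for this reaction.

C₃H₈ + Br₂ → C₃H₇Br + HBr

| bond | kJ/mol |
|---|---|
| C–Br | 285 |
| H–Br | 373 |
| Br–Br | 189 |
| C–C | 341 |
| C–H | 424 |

ΔH ≈ −45 kJ

Bonds broken (reactants):
  Br–Br: 1 × 189 = 189
  C–C: 2 × 341 = 682
  C–H: 8 × 424 = 3392
  Σ(broken) = 4263 kJ
Bonds formed (products):
  C–Br: 1 × 285 = 285
  C–C: 2 × 341 = 682
  C–H: 7 × 424 = 2968
  H–Br: 1 × 373 = 373
  Σ(formed) = 4308 kJ
ΔH = Σ(broken) − Σ(formed) = 4263 − 4308 = −45 kJ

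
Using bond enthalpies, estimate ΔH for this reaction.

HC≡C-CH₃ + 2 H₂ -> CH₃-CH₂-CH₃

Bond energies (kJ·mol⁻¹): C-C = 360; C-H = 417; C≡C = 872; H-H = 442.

ΔH ≈ −272 kJ

Bonds broken (reactants):
  C≡C: 1 × 872 = 872
  C-C: 1 × 360 = 360
  C-H: 4 × 417 = 1668
  H-H: 2 × 442 = 884
  Σ(broken) = 3784 kJ
Bonds formed (products):
  C-C: 2 × 360 = 720
  C-H: 8 × 417 = 3336
  Σ(formed) = 4056 kJ
ΔH = Σ(broken) − Σ(formed) = 3784 − 4056 = −272 kJ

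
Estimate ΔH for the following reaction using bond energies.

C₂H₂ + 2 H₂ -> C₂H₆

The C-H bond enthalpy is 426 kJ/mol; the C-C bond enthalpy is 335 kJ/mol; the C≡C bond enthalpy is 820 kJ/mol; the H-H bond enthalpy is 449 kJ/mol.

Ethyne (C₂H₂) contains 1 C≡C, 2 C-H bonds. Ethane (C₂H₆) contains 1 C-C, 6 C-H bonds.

Bonds broken (reactants):
  C≡C: 1 × 820 = 820
  C-H: 2 × 426 = 852
  H-H: 2 × 449 = 898
  Σ(broken) = 2570 kJ
Bonds formed (products):
  C-C: 1 × 335 = 335
  C-H: 6 × 426 = 2556
  Σ(formed) = 2891 kJ
ΔH = Σ(broken) − Σ(formed) = 2570 − 2891 = −321 kJ

ΔH ≈ −321 kJ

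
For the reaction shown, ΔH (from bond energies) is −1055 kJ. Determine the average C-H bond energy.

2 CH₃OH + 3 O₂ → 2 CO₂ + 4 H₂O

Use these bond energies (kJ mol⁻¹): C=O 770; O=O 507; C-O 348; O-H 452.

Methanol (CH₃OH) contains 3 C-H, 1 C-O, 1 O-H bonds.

Let D be the C-H bond energy.
Σ(broken) = 6×D + 2×348 + 2×452 + 3×507 = 3121 + 6D
Σ(formed) = 4×770 + 8×452 = 6696
ΔH = Σ(broken) − Σ(formed) = (3121 + 6D) − (6696) = −3575 + 6D
Setting this equal to −1055 kJ gives 6D = 2520, so D = 420 kJ/mol.

D(C-H) ≈ 420 kJ/mol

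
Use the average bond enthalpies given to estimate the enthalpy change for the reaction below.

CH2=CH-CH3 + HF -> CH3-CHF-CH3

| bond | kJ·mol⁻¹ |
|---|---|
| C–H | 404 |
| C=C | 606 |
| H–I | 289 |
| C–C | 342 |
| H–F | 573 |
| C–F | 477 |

Bonds broken (reactants):
  C–C: 1 × 342 = 342
  C–H: 6 × 404 = 2424
  C=C: 1 × 606 = 606
  H–F: 1 × 573 = 573
  Σ(broken) = 3945 kJ
Bonds formed (products):
  C–C: 2 × 342 = 684
  C–F: 1 × 477 = 477
  C–H: 7 × 404 = 2828
  Σ(formed) = 3989 kJ
ΔH = Σ(broken) − Σ(formed) = 3945 − 3989 = −44 kJ

ΔH ≈ −44 kJ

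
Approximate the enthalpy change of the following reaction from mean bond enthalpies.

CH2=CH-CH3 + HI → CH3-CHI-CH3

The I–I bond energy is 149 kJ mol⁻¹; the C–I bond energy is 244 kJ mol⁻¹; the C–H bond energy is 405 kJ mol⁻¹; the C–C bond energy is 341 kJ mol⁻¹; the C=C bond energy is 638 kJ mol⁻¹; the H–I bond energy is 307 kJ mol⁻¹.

ΔH ≈ −45 kJ

Bonds broken (reactants):
  C–C: 1 × 341 = 341
  C–H: 6 × 405 = 2430
  C=C: 1 × 638 = 638
  H–I: 1 × 307 = 307
  Σ(broken) = 3716 kJ
Bonds formed (products):
  C–C: 2 × 341 = 682
  C–H: 7 × 405 = 2835
  C–I: 1 × 244 = 244
  Σ(formed) = 3761 kJ
ΔH = Σ(broken) − Σ(formed) = 3716 − 3761 = −45 kJ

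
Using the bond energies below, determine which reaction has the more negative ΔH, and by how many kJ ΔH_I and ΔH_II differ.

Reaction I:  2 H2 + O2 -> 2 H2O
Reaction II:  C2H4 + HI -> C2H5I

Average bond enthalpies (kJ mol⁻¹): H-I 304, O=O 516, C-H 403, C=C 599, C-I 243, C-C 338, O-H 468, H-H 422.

Reaction I, by 431 kJ

Reaction I:
  Bonds broken (reactants):
    H-H: 2 × 422 = 844
    O=O: 1 × 516 = 516
    Σ(broken) = 1360 kJ
  Bonds formed (products):
    O-H: 4 × 468 = 1872
    Σ(formed) = 1872 kJ
  ΔH_I = 1360 − 1872 = −512 kJ
Reaction II:
  Bonds broken (reactants):
    C-H: 4 × 403 = 1612
    C=C: 1 × 599 = 599
    H-I: 1 × 304 = 304
    Σ(broken) = 2515 kJ
  Bonds formed (products):
    C-C: 1 × 338 = 338
    C-H: 5 × 403 = 2015
    C-I: 1 × 243 = 243
    Σ(formed) = 2596 kJ
  ΔH_II = 2515 − 2596 = −81 kJ
ΔH_I − ΔH_II = −431 kJ, so reaction I has the more negative ΔH; |ΔH_I − ΔH_II| = 431 kJ.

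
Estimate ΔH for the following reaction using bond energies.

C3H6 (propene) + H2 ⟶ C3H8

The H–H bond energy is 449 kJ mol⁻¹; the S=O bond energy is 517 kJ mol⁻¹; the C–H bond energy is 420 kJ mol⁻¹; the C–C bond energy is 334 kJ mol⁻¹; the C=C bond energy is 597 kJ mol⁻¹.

Bonds broken (reactants):
  C–C: 1 × 334 = 334
  C–H: 6 × 420 = 2520
  C=C: 1 × 597 = 597
  H–H: 1 × 449 = 449
  Σ(broken) = 3900 kJ
Bonds formed (products):
  C–C: 2 × 334 = 668
  C–H: 8 × 420 = 3360
  Σ(formed) = 4028 kJ
ΔH = Σ(broken) − Σ(formed) = 3900 − 4028 = −128 kJ

ΔH ≈ −128 kJ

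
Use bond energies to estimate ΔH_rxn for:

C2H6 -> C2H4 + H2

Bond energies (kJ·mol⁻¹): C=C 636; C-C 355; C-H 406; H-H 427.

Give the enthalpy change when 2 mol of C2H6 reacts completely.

Bonds broken (reactants):
  C-C: 1 × 355 = 355
  C-H: 6 × 406 = 2436
  Σ(broken) = 2791 kJ
Bonds formed (products):
  C-H: 4 × 406 = 1624
  C=C: 1 × 636 = 636
  H-H: 1 × 427 = 427
  Σ(formed) = 2687 kJ
ΔH = Σ(broken) − Σ(formed) = 2791 − 2687 = +104 kJ
For 2× the reaction as written: 2 × (+104) = +208 kJ

ΔH = +208 kJ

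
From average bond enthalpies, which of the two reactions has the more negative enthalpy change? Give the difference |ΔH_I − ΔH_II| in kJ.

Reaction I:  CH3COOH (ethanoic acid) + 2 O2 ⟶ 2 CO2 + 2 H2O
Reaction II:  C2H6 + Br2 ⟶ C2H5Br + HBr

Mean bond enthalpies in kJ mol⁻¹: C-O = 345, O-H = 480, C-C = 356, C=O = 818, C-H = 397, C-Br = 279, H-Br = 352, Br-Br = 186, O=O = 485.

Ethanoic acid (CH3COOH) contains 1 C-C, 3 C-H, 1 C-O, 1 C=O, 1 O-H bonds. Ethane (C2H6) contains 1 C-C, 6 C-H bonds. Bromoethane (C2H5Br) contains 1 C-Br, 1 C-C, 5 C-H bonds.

Reaction I, by 984 kJ

Reaction I:
  Bonds broken (reactants):
    C-C: 1 × 356 = 356
    C-H: 3 × 397 = 1191
    C-O: 1 × 345 = 345
    C=O: 1 × 818 = 818
    O-H: 1 × 480 = 480
    O=O: 2 × 485 = 970
    Σ(broken) = 4160 kJ
  Bonds formed (products):
    C=O: 4 × 818 = 3272
    O-H: 4 × 480 = 1920
    Σ(formed) = 5192 kJ
  ΔH_I = 4160 − 5192 = −1032 kJ
Reaction II:
  Bonds broken (reactants):
    Br-Br: 1 × 186 = 186
    C-C: 1 × 356 = 356
    C-H: 6 × 397 = 2382
    Σ(broken) = 2924 kJ
  Bonds formed (products):
    C-Br: 1 × 279 = 279
    C-C: 1 × 356 = 356
    C-H: 5 × 397 = 1985
    H-Br: 1 × 352 = 352
    Σ(formed) = 2972 kJ
  ΔH_II = 2924 − 2972 = −48 kJ
ΔH_I − ΔH_II = −984 kJ, so reaction I has the more negative ΔH; |ΔH_I − ΔH_II| = 984 kJ.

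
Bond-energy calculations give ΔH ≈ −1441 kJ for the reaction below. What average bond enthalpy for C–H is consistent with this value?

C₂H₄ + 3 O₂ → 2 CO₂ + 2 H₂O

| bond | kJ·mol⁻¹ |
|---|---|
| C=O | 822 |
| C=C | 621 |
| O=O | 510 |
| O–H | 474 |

D(C–H) ≈ 398 kJ/mol

Let D be the C–H bond energy.
Σ(broken) = 4×D + 1×621 + 3×510 = 2151 + 4D
Σ(formed) = 4×822 + 4×474 = 5184
ΔH = Σ(broken) − Σ(formed) = (2151 + 4D) − (5184) = −3033 + 4D
Setting this equal to −1441 kJ gives 4D = 1592, so D = 398 kJ/mol.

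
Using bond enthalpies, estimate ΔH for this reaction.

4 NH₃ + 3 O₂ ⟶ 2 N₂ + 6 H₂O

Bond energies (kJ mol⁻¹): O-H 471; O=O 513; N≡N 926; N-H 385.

ΔH ≈ −1345 kJ

Bonds broken (reactants):
  N-H: 12 × 385 = 4620
  O=O: 3 × 513 = 1539
  Σ(broken) = 6159 kJ
Bonds formed (products):
  N≡N: 2 × 926 = 1852
  O-H: 12 × 471 = 5652
  Σ(formed) = 7504 kJ
ΔH = Σ(broken) − Σ(formed) = 6159 − 7504 = −1345 kJ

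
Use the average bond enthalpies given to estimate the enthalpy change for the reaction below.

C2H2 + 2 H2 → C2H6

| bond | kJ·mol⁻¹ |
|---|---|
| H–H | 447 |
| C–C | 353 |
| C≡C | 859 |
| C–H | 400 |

ΔH ≈ −200 kJ

Bonds broken (reactants):
  C≡C: 1 × 859 = 859
  C–H: 2 × 400 = 800
  H–H: 2 × 447 = 894
  Σ(broken) = 2553 kJ
Bonds formed (products):
  C–C: 1 × 353 = 353
  C–H: 6 × 400 = 2400
  Σ(formed) = 2753 kJ
ΔH = Σ(broken) − Σ(formed) = 2553 − 2753 = −200 kJ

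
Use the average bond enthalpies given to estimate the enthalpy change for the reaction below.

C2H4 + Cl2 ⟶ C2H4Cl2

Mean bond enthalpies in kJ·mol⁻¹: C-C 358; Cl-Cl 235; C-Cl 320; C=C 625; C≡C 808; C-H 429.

ΔH ≈ −138 kJ

Bonds broken (reactants):
  C-H: 4 × 429 = 1716
  C=C: 1 × 625 = 625
  Cl-Cl: 1 × 235 = 235
  Σ(broken) = 2576 kJ
Bonds formed (products):
  C-C: 1 × 358 = 358
  C-Cl: 2 × 320 = 640
  C-H: 4 × 429 = 1716
  Σ(formed) = 2714 kJ
ΔH = Σ(broken) − Σ(formed) = 2576 − 2714 = −138 kJ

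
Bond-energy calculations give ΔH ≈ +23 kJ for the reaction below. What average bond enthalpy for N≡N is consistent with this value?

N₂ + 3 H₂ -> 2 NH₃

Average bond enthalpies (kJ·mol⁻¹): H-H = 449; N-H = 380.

Let D be the N≡N bond energy.
Σ(broken) = 3×449 + 1×D = 1347 + D
Σ(formed) = 6×380 = 2280
ΔH = Σ(broken) − Σ(formed) = (1347 + D) − (2280) = −933 + D
Setting this equal to +23 kJ gives D = 956 kJ/mol.

D(N≡N) ≈ 956 kJ/mol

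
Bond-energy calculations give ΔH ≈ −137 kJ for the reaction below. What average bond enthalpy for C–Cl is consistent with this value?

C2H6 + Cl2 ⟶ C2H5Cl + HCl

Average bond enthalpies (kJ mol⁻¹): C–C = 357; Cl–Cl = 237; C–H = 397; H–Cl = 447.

Let D be the C–Cl bond energy.
Σ(broken) = 1×357 + 6×397 + 1×237 = 2976
Σ(formed) = 1×357 + 1×D + 5×397 + 1×447 = 2789 + D
ΔH = Σ(broken) − Σ(formed) = (2976) − (2789 + D) = +187 − D
Setting this equal to −137 kJ gives D = 324 kJ/mol.

D(C–Cl) ≈ 324 kJ/mol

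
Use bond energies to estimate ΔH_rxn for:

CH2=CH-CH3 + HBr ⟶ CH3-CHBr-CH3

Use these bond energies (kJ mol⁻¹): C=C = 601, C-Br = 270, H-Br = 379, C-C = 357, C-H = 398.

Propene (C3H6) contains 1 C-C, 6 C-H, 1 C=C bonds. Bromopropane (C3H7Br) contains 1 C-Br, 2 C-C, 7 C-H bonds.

Bonds broken (reactants):
  C-C: 1 × 357 = 357
  C-H: 6 × 398 = 2388
  C=C: 1 × 601 = 601
  H-Br: 1 × 379 = 379
  Σ(broken) = 3725 kJ
Bonds formed (products):
  C-Br: 1 × 270 = 270
  C-C: 2 × 357 = 714
  C-H: 7 × 398 = 2786
  Σ(formed) = 3770 kJ
ΔH = Σ(broken) − Σ(formed) = 3725 − 3770 = −45 kJ

ΔH ≈ −45 kJ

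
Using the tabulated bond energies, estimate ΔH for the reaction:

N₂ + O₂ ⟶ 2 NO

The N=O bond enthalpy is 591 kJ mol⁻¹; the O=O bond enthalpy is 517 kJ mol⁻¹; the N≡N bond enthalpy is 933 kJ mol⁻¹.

Bonds broken (reactants):
  N≡N: 1 × 933 = 933
  O=O: 1 × 517 = 517
  Σ(broken) = 1450 kJ
Bonds formed (products):
  N=O: 2 × 591 = 1182
  Σ(formed) = 1182 kJ
ΔH = Σ(broken) − Σ(formed) = 1450 − 1182 = +268 kJ

ΔH ≈ +268 kJ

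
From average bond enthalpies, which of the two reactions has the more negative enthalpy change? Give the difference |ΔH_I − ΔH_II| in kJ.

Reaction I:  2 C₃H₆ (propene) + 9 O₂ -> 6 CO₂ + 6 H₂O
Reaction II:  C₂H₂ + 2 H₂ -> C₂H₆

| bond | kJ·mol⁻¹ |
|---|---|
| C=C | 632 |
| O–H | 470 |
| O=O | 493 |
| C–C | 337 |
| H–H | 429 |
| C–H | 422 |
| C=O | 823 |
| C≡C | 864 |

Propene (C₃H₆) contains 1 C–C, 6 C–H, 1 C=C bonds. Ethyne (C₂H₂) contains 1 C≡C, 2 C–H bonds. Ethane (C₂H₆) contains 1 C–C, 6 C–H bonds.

Reaction I, by 3774 kJ

Reaction I:
  Bonds broken (reactants):
    C–C: 2 × 337 = 674
    C–H: 12 × 422 = 5064
    C=C: 2 × 632 = 1264
    O=O: 9 × 493 = 4437
    Σ(broken) = 11439 kJ
  Bonds formed (products):
    C=O: 12 × 823 = 9876
    O–H: 12 × 470 = 5640
    Σ(formed) = 15516 kJ
  ΔH_I = 11439 − 15516 = −4077 kJ
Reaction II:
  Bonds broken (reactants):
    C≡C: 1 × 864 = 864
    C–H: 2 × 422 = 844
    H–H: 2 × 429 = 858
    Σ(broken) = 2566 kJ
  Bonds formed (products):
    C–C: 1 × 337 = 337
    C–H: 6 × 422 = 2532
    Σ(formed) = 2869 kJ
  ΔH_II = 2566 − 2869 = −303 kJ
ΔH_I − ΔH_II = −3774 kJ, so reaction I has the more negative ΔH; |ΔH_I − ΔH_II| = 3774 kJ.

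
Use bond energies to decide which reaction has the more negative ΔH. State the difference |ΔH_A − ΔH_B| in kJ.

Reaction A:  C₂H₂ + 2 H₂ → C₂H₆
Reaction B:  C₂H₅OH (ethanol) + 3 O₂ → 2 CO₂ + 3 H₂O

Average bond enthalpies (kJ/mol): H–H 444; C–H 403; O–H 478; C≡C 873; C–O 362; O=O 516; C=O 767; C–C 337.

Reaction A:
  Bonds broken (reactants):
    C≡C: 1 × 873 = 873
    C–H: 2 × 403 = 806
    H–H: 2 × 444 = 888
    Σ(broken) = 2567 kJ
  Bonds formed (products):
    C–C: 1 × 337 = 337
    C–H: 6 × 403 = 2418
    Σ(formed) = 2755 kJ
  ΔH_A = 2567 − 2755 = −188 kJ
Reaction B:
  Bonds broken (reactants):
    C–C: 1 × 337 = 337
    C–H: 5 × 403 = 2015
    C–O: 1 × 362 = 362
    O–H: 1 × 478 = 478
    O=O: 3 × 516 = 1548
    Σ(broken) = 4740 kJ
  Bonds formed (products):
    C=O: 4 × 767 = 3068
    O–H: 6 × 478 = 2868
    Σ(formed) = 5936 kJ
  ΔH_B = 4740 − 5936 = −1196 kJ
ΔH_A − ΔH_B = +1008 kJ, so reaction B has the more negative ΔH; |ΔH_A − ΔH_B| = 1008 kJ.

Reaction B, by 1008 kJ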